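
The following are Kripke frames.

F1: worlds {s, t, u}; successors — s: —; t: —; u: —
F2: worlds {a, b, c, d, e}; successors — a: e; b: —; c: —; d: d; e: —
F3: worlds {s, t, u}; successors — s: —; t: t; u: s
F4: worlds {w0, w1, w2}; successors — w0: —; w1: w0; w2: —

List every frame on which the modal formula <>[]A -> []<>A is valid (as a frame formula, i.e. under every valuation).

F1

The schema corresponds to convergence: forall x forall y forall z (Rxy & Rxz -> exists w (Ryw & Rzw)).
F1: satisfies the condition.
F2: fails — Rae and Rae but e and e have no common successor.
F3: fails — Rus and Rus but s and s have no common successor.
F4: fails — Rw1w0 and Rw1w0 but w0 and w0 have no common successor.
Valid on: F1.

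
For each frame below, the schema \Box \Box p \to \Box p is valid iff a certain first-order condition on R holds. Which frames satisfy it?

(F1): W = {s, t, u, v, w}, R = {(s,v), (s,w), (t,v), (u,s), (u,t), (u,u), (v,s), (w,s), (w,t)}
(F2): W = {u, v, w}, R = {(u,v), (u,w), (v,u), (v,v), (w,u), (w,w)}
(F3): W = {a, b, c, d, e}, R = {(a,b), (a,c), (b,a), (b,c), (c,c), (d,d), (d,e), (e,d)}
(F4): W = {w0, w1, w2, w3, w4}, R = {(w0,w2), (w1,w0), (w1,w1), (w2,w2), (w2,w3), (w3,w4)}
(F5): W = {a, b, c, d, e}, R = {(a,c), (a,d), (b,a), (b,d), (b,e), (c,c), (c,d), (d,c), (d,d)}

(F2)

This is the axiom for density; its first-order frame correspondent is \forall x \forall y (Rxy \to \exists z (Rxz \wedge Rzy)).
(F1): fails — Rwt but no z with Rwz and Rzt.
(F2): satisfies the condition.
(F3): fails — Rab but no z with Raz and Rzb.
(F4): fails — Rw3w4 but no z with Rw3z and Rzw4.
(F5): fails — Rba but no z with Rbz and Rza.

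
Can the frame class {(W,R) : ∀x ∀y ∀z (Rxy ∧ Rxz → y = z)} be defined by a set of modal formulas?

Yes — defined by ◇p → □p

Yes: it is partial functionality, defined by the CD schema ◇p → □p.
Suppose ◇p→□p is valid. Take Rxy, Rxz and set V(p)={y}. Then ◇p at x, so □p at x, so p at z, i.e. z=y.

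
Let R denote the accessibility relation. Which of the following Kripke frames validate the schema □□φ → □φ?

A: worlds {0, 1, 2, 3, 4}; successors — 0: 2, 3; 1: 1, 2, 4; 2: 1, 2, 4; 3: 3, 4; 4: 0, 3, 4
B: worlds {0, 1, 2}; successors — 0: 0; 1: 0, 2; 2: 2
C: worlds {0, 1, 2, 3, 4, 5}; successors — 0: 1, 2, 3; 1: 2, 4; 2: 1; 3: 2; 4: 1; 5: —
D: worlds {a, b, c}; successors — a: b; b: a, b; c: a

Frame correspondent (Sahlqvist): ∀x ∀y (Rxy → ∃z (Rxz ∧ Rzy)) — i.e. density.
A: ✓.
B: ✓.
C: fails — R32 but no z with R3z and Rz2.
D: fails — Rca but no z with Rcz and Rza.

A, B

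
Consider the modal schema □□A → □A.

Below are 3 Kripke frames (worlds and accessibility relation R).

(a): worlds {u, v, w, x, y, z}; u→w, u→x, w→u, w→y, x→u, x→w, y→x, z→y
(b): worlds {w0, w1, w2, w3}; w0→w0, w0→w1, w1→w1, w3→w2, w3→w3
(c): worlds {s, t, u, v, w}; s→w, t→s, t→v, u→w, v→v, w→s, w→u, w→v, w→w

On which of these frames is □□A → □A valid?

Frame correspondent (Sahlqvist): ∀x ∀y (Rxy → ∃z (Rxz ∧ Rzy)) — i.e. density.
(a): fails — Ryx but no t with Ryt and Rtx.
(b): condition met.
(c): fails — Rts but no z with Rtz and Rzs.
Valid on: (b).

(b)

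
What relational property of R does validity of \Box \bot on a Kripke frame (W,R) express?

emptiness of R: \forall x \forall y \neg Rxy

This is the Ver axiom.
Its frame correspondent is emptiness of R — \forall x \forall y \neg Rxy.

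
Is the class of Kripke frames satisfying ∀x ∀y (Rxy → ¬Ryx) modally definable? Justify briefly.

Modal frame validity is preserved under surjective bounded morphisms.
The 3-cycle (worlds a,b,c with a→b→c→a) is asymmetric. Mapping every world to a single reflexive point • is a surjective bounded morphism, and the reflexive point is not asymmetric (R•• but asymmetry requires ¬R••).
So no modal formula (or set of formulas) defines exactly the asymmetric frames.

No — not modally definable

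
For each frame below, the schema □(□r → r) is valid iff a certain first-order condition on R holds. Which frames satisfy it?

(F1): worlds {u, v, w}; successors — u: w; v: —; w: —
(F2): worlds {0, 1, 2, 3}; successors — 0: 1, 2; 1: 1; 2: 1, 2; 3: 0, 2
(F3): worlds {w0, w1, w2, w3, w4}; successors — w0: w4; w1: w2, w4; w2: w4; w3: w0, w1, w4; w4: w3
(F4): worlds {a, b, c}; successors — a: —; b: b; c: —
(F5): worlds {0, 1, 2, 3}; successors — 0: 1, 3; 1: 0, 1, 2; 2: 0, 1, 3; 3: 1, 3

(F4)

Frame correspondent (Sahlqvist): ∀x ∀y (Rxy → Ryy) — i.e. shift-reflexivity.
(F1): fails — Ruw but not Rww.
(F2): fails — R30 but not R00.
(F3): fails — Rw1w2 but not Rw2w2.
(F4): satisfies the condition.
(F5): fails — R10 but not R00.
Valid on: (F4).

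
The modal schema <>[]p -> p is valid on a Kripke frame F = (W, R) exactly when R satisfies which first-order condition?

Replacing p by ¬p and contraposing gives the equivalent schema p → □◇p.
Suppose p→□◇p is valid. Take Rxy and set V(p)={x}. Then p at x, so □◇p at x, so ◇p at y, so some z with Ryz has p; z=x, i.e. Ryx.
Conversely, any frame satisfying forall x forall y (Rxy -> Ryx) validates the schema.
Frame condition: forall x forall y (Rxy -> Ryx).

symmetry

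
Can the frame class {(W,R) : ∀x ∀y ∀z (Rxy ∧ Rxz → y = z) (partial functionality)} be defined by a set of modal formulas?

This is a Sahlqvist condition; the CD axiom ◇p → □p defines it.

Yes, by ◇p → □p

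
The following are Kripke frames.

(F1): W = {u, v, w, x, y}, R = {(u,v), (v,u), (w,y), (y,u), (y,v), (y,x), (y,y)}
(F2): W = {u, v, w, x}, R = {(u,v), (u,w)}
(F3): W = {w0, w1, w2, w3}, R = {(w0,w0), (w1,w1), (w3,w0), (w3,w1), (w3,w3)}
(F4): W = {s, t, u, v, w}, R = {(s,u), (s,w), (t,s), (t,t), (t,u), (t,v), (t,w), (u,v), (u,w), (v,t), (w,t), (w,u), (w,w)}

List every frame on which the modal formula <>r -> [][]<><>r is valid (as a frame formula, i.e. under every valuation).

Frame correspondent (Sahlqvist): forall x forall y forall z ((xRy & x R^2 z) -> exists w (y = w & z R^2 w)) — i.e. a generalized confluence (Geach) condition.
(F1): fails — uRv, uR²u but no t with v=t and uR²t.
(F2): condition met.
(F3): fails — w3Rw0, w3R²w1 but no w with w0=w and w1R²w.
(F4): fails — tRs, tR²s but no w* with s=w* and sR²w*.

(F2)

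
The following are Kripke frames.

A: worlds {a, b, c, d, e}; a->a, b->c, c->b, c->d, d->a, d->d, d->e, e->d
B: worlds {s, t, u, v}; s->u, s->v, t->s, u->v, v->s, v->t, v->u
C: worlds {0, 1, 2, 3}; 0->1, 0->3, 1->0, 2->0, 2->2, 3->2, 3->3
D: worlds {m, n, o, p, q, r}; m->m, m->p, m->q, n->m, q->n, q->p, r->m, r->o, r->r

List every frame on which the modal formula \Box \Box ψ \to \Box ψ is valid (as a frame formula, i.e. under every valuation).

This is the axiom for density; its first-order frame correspondent is \forall x \forall y (Rxy \to \exists z (Rxz \wedge Rzy)).
A: fails — Rbc but no z with Rbz and Rzc.
B: fails — Ruv but no z with Ruz and Rzv.
C: fails — R10 but no z with R1z and Rz0.
D: fails — Rqp but no z with Rqz and Rzp.
Valid on no frame.

none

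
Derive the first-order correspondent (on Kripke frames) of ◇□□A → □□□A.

∀x ∀y ∀z ((xRy ∧ xR³z) → ∃w (yR²w ∧ z = w))

This is a Sahlqvist (Geach-type) schema ◇^1□^2A → □^3◇^0A.
First-order correspondent: ∀x ∀y ∀z ((xRy ∧ xR³z) → ∃w (yR²w ∧ z = w)).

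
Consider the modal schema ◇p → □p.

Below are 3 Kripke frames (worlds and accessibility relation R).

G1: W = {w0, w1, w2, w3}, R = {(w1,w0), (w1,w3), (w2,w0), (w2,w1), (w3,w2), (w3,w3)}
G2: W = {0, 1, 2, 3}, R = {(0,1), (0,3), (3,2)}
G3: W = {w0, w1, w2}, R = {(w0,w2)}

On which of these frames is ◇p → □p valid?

Frame correspondent (Sahlqvist): ∀x ∀y ∀z (Rxy ∧ Rxz → y = z) — i.e. partial functionality.
G1: fails — w1 sees both w0 and w3.
G2: fails — 0 sees both 1 and 3.
G3: holds.

G3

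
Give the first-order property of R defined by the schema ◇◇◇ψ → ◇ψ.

∀x ∀y (xR³y → ∃w (y = w ∧ xRw))

This is a Sahlqvist (Geach-type) schema ◇^3□^0ψ → □^0◇^1ψ.
Minimal-valuation argument: fix x; take any y with xR^3y and any z with xR^0z. Set V(ψ) to the set of worlds R-reachable from y in exactly 0 steps. Then □^0ψ holds at y, so the antecedent holds at x; validity forces ◇^1ψ at z, giving a w with zR^1w and yR^0w.
First-order correspondent: ∀x ∀y (xR³y → ∃w (y = w ∧ xRw)).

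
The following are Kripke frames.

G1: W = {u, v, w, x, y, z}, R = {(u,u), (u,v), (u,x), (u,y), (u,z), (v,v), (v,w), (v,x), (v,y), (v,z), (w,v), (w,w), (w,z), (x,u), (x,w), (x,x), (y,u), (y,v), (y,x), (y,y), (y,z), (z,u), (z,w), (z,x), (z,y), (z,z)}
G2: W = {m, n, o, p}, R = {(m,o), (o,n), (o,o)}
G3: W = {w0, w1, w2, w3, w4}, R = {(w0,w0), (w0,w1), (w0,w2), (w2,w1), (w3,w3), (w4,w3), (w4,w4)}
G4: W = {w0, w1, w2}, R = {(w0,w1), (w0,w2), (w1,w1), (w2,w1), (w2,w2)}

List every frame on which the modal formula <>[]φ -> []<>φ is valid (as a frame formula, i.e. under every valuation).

This is the axiom for convergence; its first-order frame correspondent is forall x forall y forall z (Rxy & Rxz -> exists w (Ryw & Rzw)).
G1: condition met.
G2: fails — Roo and Ron but o and n have no common successor.
G3: fails — Rw0w1 and Rw0w1 but w1 and w1 have no common successor.
G4: condition met.

G1, G4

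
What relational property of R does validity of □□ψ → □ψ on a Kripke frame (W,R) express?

density

This schema is the C4 axiom.
It corresponds to density: ∀x ∀y (Rxy → ∃z (Rxz ∧ Rzy)).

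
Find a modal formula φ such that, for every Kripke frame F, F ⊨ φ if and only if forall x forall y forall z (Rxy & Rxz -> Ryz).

◇s → □◇s

This is the Euclidean property; the standard corresponding axiom is 5: ◇s → □◇s.
Suppose ◇s→□◇s is valid. Take Rxy, Rxz and set V(s)={y}. Then ◇s at x, so □◇s at x, so ◇s at z, so some w with Rzw has s; w=y, i.e. Rzy. By symmetry of the argument, Ryz.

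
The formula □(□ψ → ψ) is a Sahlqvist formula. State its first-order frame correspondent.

This schema is the T□ axiom.
It corresponds to shift-reflexivity: ∀x ∀y (Rxy → Ryy).

shift-reflexivity: ∀x ∀y (Rxy → Ryy)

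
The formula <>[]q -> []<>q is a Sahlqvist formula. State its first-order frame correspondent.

This is the .2 axiom.
Its frame correspondent is convergence — forall x forall y forall z (Rxy & Rxz -> exists w (Ryw & Rzw)).

convergence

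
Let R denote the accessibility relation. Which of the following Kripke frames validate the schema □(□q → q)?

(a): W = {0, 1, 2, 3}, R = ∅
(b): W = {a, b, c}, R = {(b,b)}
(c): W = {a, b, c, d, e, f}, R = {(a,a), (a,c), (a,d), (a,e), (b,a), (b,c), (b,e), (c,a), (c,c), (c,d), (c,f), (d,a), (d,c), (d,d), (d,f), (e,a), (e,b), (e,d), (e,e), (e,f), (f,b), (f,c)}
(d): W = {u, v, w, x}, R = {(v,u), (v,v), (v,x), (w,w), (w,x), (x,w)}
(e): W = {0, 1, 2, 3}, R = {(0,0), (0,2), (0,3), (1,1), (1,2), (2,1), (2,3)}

This is the axiom for shift-reflexivity; its first-order frame correspondent is ∀x ∀y (Rxy → Ryy).
(a): ✓.
(b): ✓.
(c): fails — Rdf but not Rff.
(d): fails — Rwx but not Rxx.
(e): fails — R02 but not R22.
Valid on: (a), (b).

(a), (b)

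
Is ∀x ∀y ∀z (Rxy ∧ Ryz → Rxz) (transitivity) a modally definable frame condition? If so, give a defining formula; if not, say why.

Yes, by □r → □□r

The condition is transitivity. A defining modal formula is □r → □□r.
Suppose □r→□□r is valid. Take Rxy, Ryz and set V(r)={w : Rxw}. Then □r at x, so □□r at x, so □r at y, so r at z, i.e. Rxz.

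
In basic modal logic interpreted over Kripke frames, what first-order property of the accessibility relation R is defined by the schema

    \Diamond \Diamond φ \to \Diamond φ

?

transitivity: \forall x \forall y \forall z (Rxy \wedge Ryz \to Rxz)

This is a form of the 4 axiom.
It corresponds to transitivity: \forall x \forall y \forall z (Rxy \wedge Ryz \to Rxz).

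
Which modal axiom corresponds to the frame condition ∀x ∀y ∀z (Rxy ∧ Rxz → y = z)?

This is partial functionality; the standard corresponding axiom is CD: ◇p → □p.
Suppose ◇p→□p is valid. Take Rxy, Rxz and set V(p)={y}. Then ◇p at x, so □p at x, so p at z, i.e. z=y.

◇p → □p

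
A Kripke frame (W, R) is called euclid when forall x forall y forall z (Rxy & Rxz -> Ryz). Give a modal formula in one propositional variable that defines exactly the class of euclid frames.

◇s → □◇s

The condition is the Euclidean property. The 5 schema ◇s → □◇s defines it.
Suppose ◇s→□◇s is valid. Take Rxy, Rxz and set V(s)={y}. Then ◇s at x, so □◇s at x, so ◇s at z, so some w with Rzw has s; w=y, i.e. Rzy. By symmetry of the argument, Ryz.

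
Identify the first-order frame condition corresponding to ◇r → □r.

Suppose ◇r→□r is valid. Take Rxy, Rxz and set V(r)={y}. Then ◇r at x, so □r at x, so r at z, i.e. z=y.

Partial functionality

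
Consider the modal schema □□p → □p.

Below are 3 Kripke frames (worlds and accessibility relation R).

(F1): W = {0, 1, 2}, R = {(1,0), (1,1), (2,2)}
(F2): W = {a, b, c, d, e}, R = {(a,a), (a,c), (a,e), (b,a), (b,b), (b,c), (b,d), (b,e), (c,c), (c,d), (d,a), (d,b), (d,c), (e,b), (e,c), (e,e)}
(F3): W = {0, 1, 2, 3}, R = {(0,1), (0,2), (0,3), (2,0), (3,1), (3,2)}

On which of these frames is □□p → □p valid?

(F1), (F2)

The schema corresponds to density: ∀x ∀y (Rxy → ∃z (Rxz ∧ Rzy)).
(F1): holds.
(F2): holds.
(F3): fails — R32 but no z with R3z and Rz2.
Valid on: (F1), (F2).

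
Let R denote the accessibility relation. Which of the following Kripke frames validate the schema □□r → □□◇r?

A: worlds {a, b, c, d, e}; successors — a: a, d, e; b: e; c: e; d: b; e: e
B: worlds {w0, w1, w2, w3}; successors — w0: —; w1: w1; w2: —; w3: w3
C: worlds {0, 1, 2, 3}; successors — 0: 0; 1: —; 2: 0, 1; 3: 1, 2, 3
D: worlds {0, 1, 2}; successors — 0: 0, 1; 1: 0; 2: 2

A, B, D

The schema corresponds to a generalized confluence (Geach) condition: ∀x ∀z (xR²z → ∃w (xR²w ∧ zRw)).
A: satisfies the condition.
B: satisfies the condition.
C: fails — 3R²1 but no w with 3R²w and 1Rw.
D: satisfies the condition.
Valid on: A, B, D.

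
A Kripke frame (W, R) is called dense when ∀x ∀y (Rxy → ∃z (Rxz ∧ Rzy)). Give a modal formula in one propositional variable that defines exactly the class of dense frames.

□□ψ → □ψ

A defining formula is □□ψ → □ψ (the C4 axiom).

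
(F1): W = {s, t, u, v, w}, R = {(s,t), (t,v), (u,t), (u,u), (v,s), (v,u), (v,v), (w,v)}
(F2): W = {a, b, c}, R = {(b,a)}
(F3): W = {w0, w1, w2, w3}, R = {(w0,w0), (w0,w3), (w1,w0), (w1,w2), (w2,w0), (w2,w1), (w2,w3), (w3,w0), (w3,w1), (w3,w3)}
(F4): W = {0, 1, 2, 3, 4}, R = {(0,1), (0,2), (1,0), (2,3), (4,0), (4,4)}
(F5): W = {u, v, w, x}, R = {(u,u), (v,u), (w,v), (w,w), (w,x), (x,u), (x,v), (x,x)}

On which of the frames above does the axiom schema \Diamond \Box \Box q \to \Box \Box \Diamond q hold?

This is the axiom for a generalized confluence (Geach) condition; its first-order frame correspondent is \forall x \forall y \forall z ((xRy \wedge x R^2 z) \to \exists w (y R^2 w \wedge zRw)).
(F1): fails — vRs, vR²s but no w* with sR²w* and sRw*.
(F2): satisfies the condition.
(F3): satisfies the condition.
(F4): fails — 0R1, 0R²3 but no w with 1R²w and 3Rw.
(F5): fails — wRv, wR²w but no t with vR²t and wRt.

(F2), (F3)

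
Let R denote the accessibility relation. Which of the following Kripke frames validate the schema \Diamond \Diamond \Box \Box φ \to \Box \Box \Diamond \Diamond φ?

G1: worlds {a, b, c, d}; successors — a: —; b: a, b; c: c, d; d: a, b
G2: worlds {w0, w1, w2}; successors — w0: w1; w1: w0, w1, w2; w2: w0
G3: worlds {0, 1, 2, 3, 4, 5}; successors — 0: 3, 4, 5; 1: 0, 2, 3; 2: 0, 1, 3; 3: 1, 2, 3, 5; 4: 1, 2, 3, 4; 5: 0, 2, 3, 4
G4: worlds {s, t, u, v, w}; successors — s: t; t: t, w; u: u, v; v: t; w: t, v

G2, G3, G4

The schema corresponds to a generalized confluence (Geach) condition: \forall x \forall y \forall z ((x R^2 y \wedge x R^2 z) \to \exists w (y R^2 w \wedge z R^2 w)).
G1: fails — bR²a, bR²a but no w with aR²w and aR²w.
G2: holds.
G3: holds.
G4: holds.
Valid on: G2, G3, G4.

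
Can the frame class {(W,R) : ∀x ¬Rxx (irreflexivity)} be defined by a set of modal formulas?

Not definable by any modal formula

If a class were modally definable it would be closed under surjective bounded morphisms (Goldblatt–Thomason).
The 2-cycle (worlds a,b with a→b→a) is irreflexive, and the map sending every world to a single reflexive point • is a surjective bounded morphism (forth: every edge maps to (•,•); back: every world has a successor). So any modal formula valid on the 2-cycle is also valid on the reflexive point, which is not irreflexive.
So no modal formula (or set of formulas) defines exactly the irreflexive frames.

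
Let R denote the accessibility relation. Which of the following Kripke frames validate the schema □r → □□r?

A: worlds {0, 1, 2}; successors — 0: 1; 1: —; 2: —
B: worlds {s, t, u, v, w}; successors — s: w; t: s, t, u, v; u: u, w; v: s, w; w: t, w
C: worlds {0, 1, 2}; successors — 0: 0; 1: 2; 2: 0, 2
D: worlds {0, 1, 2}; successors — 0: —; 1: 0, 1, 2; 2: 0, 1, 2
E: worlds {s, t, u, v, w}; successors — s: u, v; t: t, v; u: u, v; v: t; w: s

A, D

The schema corresponds to transitivity: ∀x ∀y ∀z (Rxy ∧ Ryz → Rxz).
A: condition met.
B: fails — Rwt and Rtv but not Rwv.
C: fails — R12 and R20 but not R10.
D: condition met.
E: fails — Ruv and Rvt but not Rut.
Valid on: A, D.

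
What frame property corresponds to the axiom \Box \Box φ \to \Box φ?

Suppose □□φ→□φ is valid. Take Rxy and set V(φ)={w : xR²w}. Then □□φ at x, so □φ at x, so φ at y, i.e. ∃z(Rxz∧Rzy).
The converse is a direct semantic check.
So the correspondent is density.

density: \forall x \forall y (Rxy \to \exists z (Rxz \wedge Rzy))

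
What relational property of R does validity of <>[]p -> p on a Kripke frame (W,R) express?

This is frame-equivalent to p → □◇p (substitute ¬p for p and contrapose).
Suppose p→□◇p is valid. Take Rxy and set V(p)={x}. Then p at x, so □◇p at x, so ◇p at y, so some z with Ryz has p; z=x, i.e. Ryx.

Symmetry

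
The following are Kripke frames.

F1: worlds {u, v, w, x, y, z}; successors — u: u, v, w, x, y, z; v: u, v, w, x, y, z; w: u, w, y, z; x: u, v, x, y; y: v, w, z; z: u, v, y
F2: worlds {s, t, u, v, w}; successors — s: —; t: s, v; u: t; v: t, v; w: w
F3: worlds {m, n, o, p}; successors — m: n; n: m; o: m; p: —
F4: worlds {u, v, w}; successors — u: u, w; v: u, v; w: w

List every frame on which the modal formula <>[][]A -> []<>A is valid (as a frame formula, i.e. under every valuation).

The schema corresponds to a generalized confluence (Geach) condition: forall x forall y forall z ((xRy & xRz) -> exists w (y R^2 w & zRw)).
F1: condition met.
F2: fails — tRs, tRs but no w* with sR²w* and sRw*.
F3: fails — mRn, mRn but no w with nR²w and nRw.
F4: condition met.
Valid on: F1, F4.

F1, F4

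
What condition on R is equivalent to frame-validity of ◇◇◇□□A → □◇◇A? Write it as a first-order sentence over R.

This is a Sahlqvist (Geach-type) schema ◇^3□^2A → □^1◇^2A.
First-order correspondent: ∀x ∀y ∀z ((xR³y ∧ xRz) → ∃w (yR²w ∧ zR²w)).

∀x ∀y ∀z ((xR³y ∧ xRz) → ∃w (yR²w ∧ zR²w))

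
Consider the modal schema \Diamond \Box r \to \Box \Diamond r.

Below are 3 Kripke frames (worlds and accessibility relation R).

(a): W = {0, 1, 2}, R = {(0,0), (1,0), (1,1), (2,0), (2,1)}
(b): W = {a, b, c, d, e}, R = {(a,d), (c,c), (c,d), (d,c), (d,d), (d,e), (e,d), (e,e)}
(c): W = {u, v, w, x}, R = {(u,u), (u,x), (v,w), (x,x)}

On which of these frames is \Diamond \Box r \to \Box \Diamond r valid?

(a), (b)

The schema corresponds to convergence: \forall x \forall y \forall z (Rxy \wedge Rxz \to \exists w (Ryw \wedge Rzw)).
(a): holds.
(b): holds.
(c): fails — Rvw and Rvw but w and w have no common successor.
Valid on: (a), (b).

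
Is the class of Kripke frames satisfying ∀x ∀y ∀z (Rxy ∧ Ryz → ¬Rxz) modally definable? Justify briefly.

Not modally definable

Modal frame validity is preserved under surjective bounded morphisms.
The 7-cycle (worlds s,t,u,v,w,x,y with s→t→u→v→w→x→y→s) is intransitive. Mapping every world to a single reflexive point • is a surjective bounded morphism; the reflexive point is not intransitive (R••∧R•• but R••).
So the class is not modally definable.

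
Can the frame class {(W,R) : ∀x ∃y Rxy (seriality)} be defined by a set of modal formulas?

Yes: it is seriality, defined by the D schema □r → ◇r.

Definable; □r → ◇r defines it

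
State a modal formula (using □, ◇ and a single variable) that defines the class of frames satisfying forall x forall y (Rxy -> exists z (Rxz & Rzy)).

□□ψ → □ψ

The condition is density. The C4 schema □□ψ → □ψ defines it.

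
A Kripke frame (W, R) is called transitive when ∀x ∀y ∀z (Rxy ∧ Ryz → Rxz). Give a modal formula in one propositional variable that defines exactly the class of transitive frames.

The condition is transitivity. The 4 schema □ψ → □□ψ defines it.
Suppose □ψ→□□ψ is valid. Take Rxy, Ryz and set V(ψ)={w : Rxw}. Then □ψ at x, so □□ψ at x, so □ψ at y, so ψ at z, i.e. Rxz.

□ψ → □□ψ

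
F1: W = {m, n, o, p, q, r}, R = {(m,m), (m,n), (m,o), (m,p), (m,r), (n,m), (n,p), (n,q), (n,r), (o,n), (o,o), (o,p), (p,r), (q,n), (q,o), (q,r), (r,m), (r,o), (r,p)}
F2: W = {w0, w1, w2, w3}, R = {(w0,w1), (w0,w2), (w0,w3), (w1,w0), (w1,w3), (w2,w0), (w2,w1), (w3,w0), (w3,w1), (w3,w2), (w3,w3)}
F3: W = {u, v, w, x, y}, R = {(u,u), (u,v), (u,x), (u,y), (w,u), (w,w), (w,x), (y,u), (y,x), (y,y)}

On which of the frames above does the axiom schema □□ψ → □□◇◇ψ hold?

F1, F2

The schema corresponds to a generalized confluence (Geach) condition: ∀x ∀z (xR²z → ∃w (xR²w ∧ zR²w)).
F1: ✓.
F2: ✓.
F3: fails — uR²v but no t with uR²t and vR²t.
Valid on: F1, F2.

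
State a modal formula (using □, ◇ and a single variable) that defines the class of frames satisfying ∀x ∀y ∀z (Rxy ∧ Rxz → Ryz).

The condition is the Euclidean property. The 5 schema ◇s → □◇s defines it.
Suppose ◇s→□◇s is valid. Take Rxy, Rxz and set V(s)={y}. Then ◇s at x, so □◇s at x, so ◇s at z, so some w with Rzw has s; w=y, i.e. Rzy. By symmetry of the argument, Ryz.

◇s → □◇s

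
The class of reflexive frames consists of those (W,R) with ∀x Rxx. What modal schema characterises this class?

A defining formula is □ψ → ψ (the T axiom).
Suppose □ψ→ψ is valid. At any x set V(ψ)={w : Rxw}. Then □ψ holds at x, so ψ holds at x, i.e. Rxx.

□ψ → ψ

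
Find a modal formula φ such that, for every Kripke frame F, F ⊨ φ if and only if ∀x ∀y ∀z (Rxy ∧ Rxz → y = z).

A defining formula is ◇q → □q (the CD axiom).
Suppose ◇q→□q is valid. Take Rxy, Rxz and set V(q)={y}. Then ◇q at x, so □q at x, so q at z, i.e. z=y.

◇q → □q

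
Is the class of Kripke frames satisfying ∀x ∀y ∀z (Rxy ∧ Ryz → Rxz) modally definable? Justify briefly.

This is a Sahlqvist condition; the 4 axiom □p → □□p defines it.
Suppose □p→□□p is valid. Take Rxy, Ryz and set V(p)={w : Rxw}. Then □p at x, so □□p at x, so □p at y, so p at z, i.e. Rxz.

Yes — defined by □p → □□p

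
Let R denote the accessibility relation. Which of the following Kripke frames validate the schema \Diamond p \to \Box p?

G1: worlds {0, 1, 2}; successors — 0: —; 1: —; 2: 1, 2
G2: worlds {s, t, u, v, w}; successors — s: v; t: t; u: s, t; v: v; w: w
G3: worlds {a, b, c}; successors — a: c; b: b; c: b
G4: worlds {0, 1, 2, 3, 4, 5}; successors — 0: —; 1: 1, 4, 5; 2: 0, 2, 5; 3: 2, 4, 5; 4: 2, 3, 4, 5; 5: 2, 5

This is the axiom for partial functionality; its first-order frame correspondent is \forall x \forall y \forall z (Rxy \wedge Rxz \to y = z).
G1: fails — 2 sees both 1 and 2.
G2: fails — u sees both s and t.
G3: holds.
G4: fails — 1 sees both 1 and 4.
Valid on: G3.

G3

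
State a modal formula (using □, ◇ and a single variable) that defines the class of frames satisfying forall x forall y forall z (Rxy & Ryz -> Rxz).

This is transitivity; the standard corresponding axiom is 4: □ψ → □□ψ.
Suppose □ψ→□□ψ is valid. Take Rxy, Ryz and set V(ψ)={w : Rxw}. Then □ψ at x, so □□ψ at x, so □ψ at y, so ψ at z, i.e. Rxz.

□ψ → □□ψ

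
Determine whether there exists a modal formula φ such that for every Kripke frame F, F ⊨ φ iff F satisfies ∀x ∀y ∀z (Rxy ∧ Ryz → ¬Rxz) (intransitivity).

If a class were modally definable it would be closed under surjective bounded morphisms (Goldblatt–Thomason).
The 5-cycle (worlds 0,1,2,3,4 with 0→1→2→3→4→0) is intransitive. Mapping every world to a single reflexive point • is a surjective bounded morphism; the reflexive point is not intransitive (R••∧R•• but R••).
So the class is not modally definable.

No — not modally definable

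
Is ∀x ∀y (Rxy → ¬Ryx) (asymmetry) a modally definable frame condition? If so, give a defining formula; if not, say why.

Modal frame validity is preserved under surjective bounded morphisms.
The 5-cycle (worlds 0,1,2,3,4 with 0→1→2→3→4→0) is asymmetric. Mapping every world to a single reflexive point • is a surjective bounded morphism, and the reflexive point is not asymmetric (R•• but asymmetry requires ¬R••).
So the class is not modally definable.

Not modally definable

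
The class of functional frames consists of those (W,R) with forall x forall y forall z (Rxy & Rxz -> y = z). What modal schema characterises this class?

◇q → □q

This is partial functionality; the standard corresponding axiom is CD: ◇q → □q.
Suppose ◇q→□q is valid. Take Rxy, Rxz and set V(q)={y}. Then ◇q at x, so □q at x, so q at z, i.e. z=y.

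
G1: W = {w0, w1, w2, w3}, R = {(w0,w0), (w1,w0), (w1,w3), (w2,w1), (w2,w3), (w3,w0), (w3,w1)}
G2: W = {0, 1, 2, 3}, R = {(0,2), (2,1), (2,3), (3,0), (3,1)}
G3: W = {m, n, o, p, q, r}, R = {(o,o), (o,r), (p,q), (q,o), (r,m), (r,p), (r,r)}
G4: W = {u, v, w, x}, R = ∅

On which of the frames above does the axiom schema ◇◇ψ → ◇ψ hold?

G4

The schema corresponds to transitivity: ∀x ∀y ∀z (Rxy ∧ Ryz → Rxz).
G1: fails — Rw3w1 and Rw1w3 but not Rw3w3.
G2: fails — R02 and R23 but not R03.
G3: fails — Ror and Rrm but not Rom.
G4: satisfies the condition.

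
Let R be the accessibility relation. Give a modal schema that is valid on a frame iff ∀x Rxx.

A defining formula is □ψ → ψ (the T axiom).

□ψ → ψ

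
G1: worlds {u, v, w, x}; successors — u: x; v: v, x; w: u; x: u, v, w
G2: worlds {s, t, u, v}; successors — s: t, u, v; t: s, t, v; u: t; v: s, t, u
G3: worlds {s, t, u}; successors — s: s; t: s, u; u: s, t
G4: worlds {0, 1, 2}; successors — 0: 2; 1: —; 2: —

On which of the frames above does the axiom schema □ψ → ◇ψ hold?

G1, G2, G3

The schema corresponds to seriality: ∀x ∃y Rxy.
G1: condition met.
G2: condition met.
G3: condition met.
G4: fails — world 1 has no successor.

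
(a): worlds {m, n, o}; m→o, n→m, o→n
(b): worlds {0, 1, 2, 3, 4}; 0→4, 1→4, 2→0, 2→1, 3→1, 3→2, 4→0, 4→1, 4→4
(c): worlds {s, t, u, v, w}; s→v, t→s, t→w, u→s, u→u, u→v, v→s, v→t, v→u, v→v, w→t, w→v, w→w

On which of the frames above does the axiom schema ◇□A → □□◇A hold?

none

Frame correspondent (Sahlqvist): ∀x ∀y ∀z ((xRy ∧ xR²z) → ∃w (yRw ∧ zRw)) — i.e. a generalized confluence (Geach) condition.
(a): fails — mRo, mR²n but no w with oRw and nRw.
(b): fails — 3R2, 3R²0 but no w with 2Rw and 0Rw.
(c): fails — tRs, tR²t but no w* with sRw* and tRw*.
Valid on no frame.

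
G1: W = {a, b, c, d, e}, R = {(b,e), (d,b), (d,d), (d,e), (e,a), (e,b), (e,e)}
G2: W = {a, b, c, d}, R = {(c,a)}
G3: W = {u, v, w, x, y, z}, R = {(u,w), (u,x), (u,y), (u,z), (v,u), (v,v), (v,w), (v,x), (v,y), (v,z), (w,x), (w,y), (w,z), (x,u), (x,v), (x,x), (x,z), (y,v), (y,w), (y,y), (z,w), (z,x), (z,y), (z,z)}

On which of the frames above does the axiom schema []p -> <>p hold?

G3

The schema corresponds to seriality: forall x exists y Rxy.
G1: fails — world a has no successor.
G2: fails — world a has no successor.
G3: condition met.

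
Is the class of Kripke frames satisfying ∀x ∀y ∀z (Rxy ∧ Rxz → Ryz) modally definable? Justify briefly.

Yes, by ◇q → □◇q

The condition is the Euclidean property. A defining modal formula is ◇q → □◇q.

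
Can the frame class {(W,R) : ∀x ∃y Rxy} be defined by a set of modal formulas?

Yes: it is seriality, defined by the D schema □p → ◇p.

Yes, by □p → ◇p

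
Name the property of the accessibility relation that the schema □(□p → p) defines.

Suppose □(□p→p) is valid. Take Rxy and set V(p)={w : Ryw}. Then at y, □p holds; since □(□p→p) at x, □p→p at y, so p at y, i.e. Ryy.

shift-reflexivity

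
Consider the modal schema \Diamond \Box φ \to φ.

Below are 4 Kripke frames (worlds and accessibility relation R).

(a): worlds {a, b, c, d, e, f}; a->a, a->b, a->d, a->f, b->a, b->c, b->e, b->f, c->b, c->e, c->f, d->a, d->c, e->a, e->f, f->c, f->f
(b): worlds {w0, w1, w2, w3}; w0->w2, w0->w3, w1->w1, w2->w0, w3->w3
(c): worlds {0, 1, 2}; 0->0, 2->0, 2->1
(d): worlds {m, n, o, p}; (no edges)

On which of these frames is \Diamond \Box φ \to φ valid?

This is the axiom for symmetry; its first-order frame correspondent is \forall x \forall y (Rxy \to Ryx).
(a): fails — Rdc but not Rcd.
(b): fails — Rw0w3 but not Rw3w0.
(c): fails — R20 but not R02.
(d): holds.

(d)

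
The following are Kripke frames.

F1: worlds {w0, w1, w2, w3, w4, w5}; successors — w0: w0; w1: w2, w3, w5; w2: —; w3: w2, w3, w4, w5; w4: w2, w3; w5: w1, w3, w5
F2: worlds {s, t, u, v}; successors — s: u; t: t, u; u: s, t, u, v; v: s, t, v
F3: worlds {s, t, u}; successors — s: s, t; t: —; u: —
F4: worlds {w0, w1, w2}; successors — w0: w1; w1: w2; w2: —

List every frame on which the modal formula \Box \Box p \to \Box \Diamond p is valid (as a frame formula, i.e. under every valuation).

F2

The schema corresponds to a generalized confluence (Geach) condition: \forall x \forall z (xRz \to \exists w (x R^2 w \wedge zRw)).
F1: fails — w1Rw2 but no w with w1R²w and w2Rw.
F2: holds.
F3: fails — sRt but no w with sR²w and tRw.
F4: fails — w1Rw2 but no w with w1R²w and w2Rw.
Valid on: F2.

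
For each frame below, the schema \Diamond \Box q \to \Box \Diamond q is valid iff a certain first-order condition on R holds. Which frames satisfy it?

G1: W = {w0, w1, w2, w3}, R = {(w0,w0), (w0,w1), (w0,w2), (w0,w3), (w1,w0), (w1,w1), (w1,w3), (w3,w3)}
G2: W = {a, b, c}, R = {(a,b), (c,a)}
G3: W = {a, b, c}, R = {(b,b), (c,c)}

This is the axiom for convergence; its first-order frame correspondent is \forall x \forall y \forall z (Rxy \wedge Rxz \to \exists w (Ryw \wedge Rzw)).
G1: fails — Rw0w1 and Rw0w2 but w1 and w2 have no common successor.
G2: fails — Rab and Rab but b and b have no common successor.
G3: holds.

G3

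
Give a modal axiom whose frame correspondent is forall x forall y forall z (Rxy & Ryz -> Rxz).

This is transitivity; the standard corresponding axiom is 4: □p → □□p.

□p → □□p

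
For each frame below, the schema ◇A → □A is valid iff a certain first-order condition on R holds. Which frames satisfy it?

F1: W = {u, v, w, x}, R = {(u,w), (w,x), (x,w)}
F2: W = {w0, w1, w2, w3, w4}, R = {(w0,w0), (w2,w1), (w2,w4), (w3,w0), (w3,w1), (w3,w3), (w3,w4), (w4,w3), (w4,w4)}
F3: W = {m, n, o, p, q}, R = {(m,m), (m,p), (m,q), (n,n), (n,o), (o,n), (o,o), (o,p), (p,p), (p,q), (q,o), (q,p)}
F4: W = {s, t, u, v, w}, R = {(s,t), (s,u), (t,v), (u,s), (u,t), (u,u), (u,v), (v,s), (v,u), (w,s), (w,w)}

F1

This is the axiom for partial functionality; its first-order frame correspondent is ∀x ∀y ∀z (Rxy ∧ Rxz → y = z).
F1: condition met.
F2: fails — w2 sees both w1 and w4.
F3: fails — m sees both m and p.
F4: fails — s sees both t and u.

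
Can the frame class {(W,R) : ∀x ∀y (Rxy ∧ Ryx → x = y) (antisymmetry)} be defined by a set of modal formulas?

Not definable by any modal formula

Any modally definable frame class is closed under surjective bounded morphisms.
The 8-cycle (worlds a,b,c,d,e,f,g,h with a→b→c→d→e→f→g→h→a) is antisymmetric. Sending even-indexed worlds to s and odd-indexed worlds to t is a surjective bounded morphism onto the two-world frame with s↔t, which is not antisymmetric.
Hence antisymmetry is not modally definable.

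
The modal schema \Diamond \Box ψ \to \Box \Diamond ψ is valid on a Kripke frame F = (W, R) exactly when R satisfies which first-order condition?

convergence

This is the .2 axiom.
It corresponds to convergence: \forall x \forall y \forall z (Rxy \wedge Rxz \to \exists w (Ryw \wedge Rzw)).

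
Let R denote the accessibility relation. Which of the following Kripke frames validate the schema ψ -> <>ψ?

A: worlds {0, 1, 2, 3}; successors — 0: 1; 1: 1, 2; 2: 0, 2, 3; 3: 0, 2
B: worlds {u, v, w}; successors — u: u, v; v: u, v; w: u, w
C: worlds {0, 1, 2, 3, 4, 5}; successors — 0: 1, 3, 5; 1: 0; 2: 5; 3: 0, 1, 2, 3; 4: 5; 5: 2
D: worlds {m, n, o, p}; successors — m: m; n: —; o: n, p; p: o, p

The schema corresponds to reflexivity: forall x Rxx.
A: fails — world 0 does not see itself.
B: ✓.
C: fails — world 0 does not see itself.
D: fails — world n does not see itself.
Valid on: B.

B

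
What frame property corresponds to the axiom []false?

emptiness of R

This is the Ver axiom.
It corresponds to emptiness of R: forall x forall y ~Rxy.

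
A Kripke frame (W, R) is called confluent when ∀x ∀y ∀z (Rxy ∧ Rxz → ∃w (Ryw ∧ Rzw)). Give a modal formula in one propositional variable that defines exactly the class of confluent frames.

◇□p → □◇p

A defining formula is ◇□p → □◇p (the .2 axiom).
Suppose ◇□p→□◇p is valid. Take Rxy, Rxz and set V(p)={w : Ryw}. Then □p at y so ◇□p at x, so □◇p at x, so ◇p at z, giving w with Rzw and Ryw.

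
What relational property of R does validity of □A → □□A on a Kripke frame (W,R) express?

Suppose □A→□□A is valid. Take Rxy, Ryz and set V(A)={w : Rxw}. Then □A at x, so □□A at x, so □A at y, so A at z, i.e. Rxz.

transitivity: ∀x ∀y ∀z (Rxy ∧ Ryz → Rxz)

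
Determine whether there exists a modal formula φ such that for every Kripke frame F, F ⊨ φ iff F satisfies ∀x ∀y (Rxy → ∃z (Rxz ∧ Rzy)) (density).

This is a Sahlqvist condition; the C4 axiom □□q → □q defines it.
Suppose □□q→□q is valid. Take Rxy and set V(q)={w : xR²w}. Then □□q at x, so □q at x, so q at y, i.e. ∃z(Rxz∧Rzy).

Yes, by □□q → □q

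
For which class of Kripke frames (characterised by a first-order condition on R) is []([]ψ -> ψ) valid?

Suppose □(□ψ→ψ) is valid. Take Rxy and set V(ψ)={w : Ryw}. Then at y, □ψ holds; since □(□ψ→ψ) at x, □ψ→ψ at y, so ψ at y, i.e. Ryy.

shift-reflexivity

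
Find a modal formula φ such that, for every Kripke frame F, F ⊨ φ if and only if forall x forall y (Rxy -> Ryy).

This is shift-reflexivity; the standard corresponding axiom is T□: □(□s → s).
Suppose □(□s→s) is valid. Take Rxy and set V(s)={w : Ryw}. Then at y, □s holds; since □(□s→s) at x, □s→s at y, so s at y, i.e. Ryy.

□(□s → s)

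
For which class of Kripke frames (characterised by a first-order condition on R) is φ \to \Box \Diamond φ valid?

Suppose φ→□◇φ is valid. Take Rxy and set V(φ)={x}. Then φ at x, so □◇φ at x, so ◇φ at y, so some z with Ryz has φ; z=x, i.e. Ryx.

Symmetry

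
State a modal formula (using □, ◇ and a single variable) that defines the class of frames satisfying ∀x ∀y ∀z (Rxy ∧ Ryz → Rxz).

A defining formula is □q → □□q (the 4 axiom).
Suppose □q→□□q is valid. Take Rxy, Ryz and set V(q)={w : Rxw}. Then □q at x, so □□q at x, so □q at y, so q at z, i.e. Rxz.

□q → □□q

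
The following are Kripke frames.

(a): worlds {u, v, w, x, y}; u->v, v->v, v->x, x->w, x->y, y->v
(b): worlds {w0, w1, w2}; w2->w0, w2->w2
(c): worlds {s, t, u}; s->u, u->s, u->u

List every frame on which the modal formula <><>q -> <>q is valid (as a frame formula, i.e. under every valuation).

(b)

Frame correspondent (Sahlqvist): forall x forall y forall z (Rxy & Ryz -> Rxz) — i.e. transitivity.
(a): fails — Ruv and Rvx but not Rux.
(b): satisfies the condition.
(c): fails — Rsu and Rus but not Rss.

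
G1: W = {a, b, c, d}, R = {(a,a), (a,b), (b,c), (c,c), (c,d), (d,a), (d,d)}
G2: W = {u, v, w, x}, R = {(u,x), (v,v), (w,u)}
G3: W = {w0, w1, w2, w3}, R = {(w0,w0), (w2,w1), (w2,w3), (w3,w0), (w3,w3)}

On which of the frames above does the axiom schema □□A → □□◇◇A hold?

Frame correspondent (Sahlqvist): ∀x ∀z (xR²z → ∃w (xR²w ∧ zR²w)) — i.e. a generalized confluence (Geach) condition.
G1: satisfies the condition.
G2: fails — wR²x but no t with wR²t and xR²t.
G3: satisfies the condition.

G1, G3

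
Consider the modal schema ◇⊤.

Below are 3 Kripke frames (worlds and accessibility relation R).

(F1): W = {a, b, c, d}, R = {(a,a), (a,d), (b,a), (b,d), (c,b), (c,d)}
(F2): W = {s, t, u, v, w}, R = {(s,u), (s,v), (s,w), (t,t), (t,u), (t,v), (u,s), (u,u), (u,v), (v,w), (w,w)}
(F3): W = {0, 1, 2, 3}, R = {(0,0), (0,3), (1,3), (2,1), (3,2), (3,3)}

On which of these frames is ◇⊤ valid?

(F2), (F3)

The schema corresponds to seriality: ∀x ∃y Rxy.
(F1): fails — world d has no successor.
(F2): holds.
(F3): holds.
Valid on: (F2), (F3).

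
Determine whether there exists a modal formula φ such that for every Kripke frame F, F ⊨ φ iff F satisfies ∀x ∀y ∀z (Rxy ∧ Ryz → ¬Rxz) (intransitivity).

No

Modal frame validity is preserved under surjective bounded morphisms.
The 5-cycle (worlds a,b,c,d,e with a→b→c→d→e→a) is intransitive. Mapping every world to a single reflexive point • is a surjective bounded morphism; the reflexive point is not intransitive (R••∧R•• but R••).
So no modal formula (or set of formulas) defines exactly the intransitive frames.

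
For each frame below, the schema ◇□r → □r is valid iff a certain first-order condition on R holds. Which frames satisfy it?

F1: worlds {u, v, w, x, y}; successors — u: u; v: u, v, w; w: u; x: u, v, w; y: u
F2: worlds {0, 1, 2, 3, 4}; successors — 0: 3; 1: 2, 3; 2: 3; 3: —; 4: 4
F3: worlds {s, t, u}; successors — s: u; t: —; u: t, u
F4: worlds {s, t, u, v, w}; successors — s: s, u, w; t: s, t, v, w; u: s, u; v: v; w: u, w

The schema corresponds to the Euclidean property: ∀x ∀y ∀z (Rxy ∧ Rxz → Ryz).
F1: fails — Rvw and Rvv but not Rwv.
F2: fails — R03 and R03 but not R33.
F3: fails — Rut and Rut but not Rtt.
F4: fails — Rsw and Rss but not Rws.

none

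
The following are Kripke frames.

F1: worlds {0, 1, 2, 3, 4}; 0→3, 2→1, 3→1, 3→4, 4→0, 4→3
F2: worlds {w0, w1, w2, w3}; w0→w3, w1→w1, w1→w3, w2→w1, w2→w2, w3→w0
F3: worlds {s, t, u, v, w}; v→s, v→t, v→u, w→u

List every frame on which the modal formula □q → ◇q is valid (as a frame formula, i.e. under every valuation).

The schema corresponds to seriality: ∀x ∃y Rxy.
F1: fails — world 1 has no successor.
F2: ✓.
F3: fails — world s has no successor.
Valid on: F2.

F2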